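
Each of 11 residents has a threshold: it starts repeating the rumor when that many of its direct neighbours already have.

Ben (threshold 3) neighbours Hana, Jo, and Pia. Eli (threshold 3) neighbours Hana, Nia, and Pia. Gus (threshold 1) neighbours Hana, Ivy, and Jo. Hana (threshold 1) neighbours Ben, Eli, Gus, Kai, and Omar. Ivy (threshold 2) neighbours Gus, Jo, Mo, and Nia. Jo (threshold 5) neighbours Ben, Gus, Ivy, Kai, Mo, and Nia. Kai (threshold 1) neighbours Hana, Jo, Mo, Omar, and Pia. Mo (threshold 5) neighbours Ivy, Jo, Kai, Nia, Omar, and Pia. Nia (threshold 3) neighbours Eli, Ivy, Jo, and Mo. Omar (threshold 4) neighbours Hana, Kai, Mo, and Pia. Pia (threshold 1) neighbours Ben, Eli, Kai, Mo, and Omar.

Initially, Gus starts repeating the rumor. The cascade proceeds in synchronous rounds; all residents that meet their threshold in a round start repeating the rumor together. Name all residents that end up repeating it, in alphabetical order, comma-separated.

Gus, Hana, Kai, Pia

Round 1 — Gus starts repeating the rumor (initial).
Round 2 — checking thresholds:
  Hana: 1 of 5 neighbours ≥ 1, starts repeating the rumor.
  Ivy: 1 of 4 neighbours < 2, holds.
  Jo: 1 of 6 neighbours < 5, holds.
Round 3 — checking thresholds:
  Ben: 1 of 3 neighbours < 3, holds.
  Eli: 1 of 3 neighbours < 3, holds.
  Ivy: 1 of 4 neighbours < 2, holds.
  Jo: 1 of 6 neighbours < 5, holds.
  Kai: 1 of 5 neighbours ≥ 1, starts repeating the rumor.
  Omar: 1 of 4 neighbours < 4, holds.
Round 4 — checking thresholds:
  Ben: 1 of 3 neighbours < 3, holds.
  Eli: 1 of 3 neighbours < 3, holds.
  Ivy: 1 of 4 neighbours < 2, holds.
  Jo: 2 of 6 neighbours < 5, holds.
  Mo: 1 of 6 neighbours < 5, holds.
  Omar: 2 of 4 neighbours < 4, holds.
  Pia: 1 of 5 neighbours ≥ 1, starts repeating the rumor.
Round 5 — no new spreads; cascade stops.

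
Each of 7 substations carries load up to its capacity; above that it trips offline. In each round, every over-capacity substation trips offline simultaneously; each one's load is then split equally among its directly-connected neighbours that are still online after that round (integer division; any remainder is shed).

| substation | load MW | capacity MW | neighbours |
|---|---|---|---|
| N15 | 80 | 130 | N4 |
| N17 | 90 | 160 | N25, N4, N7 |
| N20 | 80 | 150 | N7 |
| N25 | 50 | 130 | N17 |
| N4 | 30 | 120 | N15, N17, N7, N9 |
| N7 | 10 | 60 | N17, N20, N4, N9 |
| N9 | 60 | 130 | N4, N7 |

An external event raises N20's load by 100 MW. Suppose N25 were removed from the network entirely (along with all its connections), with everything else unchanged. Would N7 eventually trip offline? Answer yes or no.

yes

With N25 removed:
Round 1 — N20 at 180 > 150. N20 trips offline.
  N20 sheds 180 MW to N7: 180 each.
    N7: 10+180 = 190 > 60
Round 2 — N7 trips offline.
  N7 sheds 190 MW to N17, N4, N9: 63 each (1 lost).
    N17: 90+63 = 153 ≤ 160
    N4: 30+63 = 93 ≤ 120
    N9: 60+63 = 123 ≤ 130
No further trips.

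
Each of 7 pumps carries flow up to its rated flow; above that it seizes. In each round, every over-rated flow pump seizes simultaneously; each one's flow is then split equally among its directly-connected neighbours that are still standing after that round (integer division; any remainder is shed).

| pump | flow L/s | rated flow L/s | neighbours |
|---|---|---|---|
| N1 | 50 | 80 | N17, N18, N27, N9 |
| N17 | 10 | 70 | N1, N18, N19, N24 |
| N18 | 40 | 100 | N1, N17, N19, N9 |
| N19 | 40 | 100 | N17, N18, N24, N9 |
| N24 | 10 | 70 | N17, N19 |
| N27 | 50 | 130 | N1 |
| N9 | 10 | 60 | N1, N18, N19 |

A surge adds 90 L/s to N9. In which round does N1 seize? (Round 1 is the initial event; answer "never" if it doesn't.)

2

Round 1 — N9 at 100 > 60. N9 seizes.
  N9 sheds 100 L/s to N1, N18, N19: 33 each (1 lost).
    N1: 50+33 = 83 > 80
    N18: 40+33 = 73 ≤ 100
    N19: 40+33 = 73 ≤ 100
Round 2 — N1 seizes.
  N1 sheds 83 L/s to N17, N18, N27: 27 each (2 lost).
    N17: 10+27 = 37 ≤ 70
    N18: 73+27 = 100 ≤ 100
    N27: 50+27 = 77 ≤ 130
No further seizures.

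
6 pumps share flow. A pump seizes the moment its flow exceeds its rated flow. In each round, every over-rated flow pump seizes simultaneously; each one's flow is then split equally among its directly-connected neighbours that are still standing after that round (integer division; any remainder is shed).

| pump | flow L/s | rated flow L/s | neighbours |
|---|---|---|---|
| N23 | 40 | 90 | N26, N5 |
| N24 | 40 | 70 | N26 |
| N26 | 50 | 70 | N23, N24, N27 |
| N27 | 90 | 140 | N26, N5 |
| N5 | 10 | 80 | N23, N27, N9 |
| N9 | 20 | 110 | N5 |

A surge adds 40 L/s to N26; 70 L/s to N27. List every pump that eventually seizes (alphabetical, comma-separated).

N23, N24, N26, N27, N5

Round 1 — N26 at 90 > 70; N27 at 160 > 140. N26, N27 seize.
  N26 sheds 90 L/s to N23, N24: 45 each.
    N23: 40+45 = 85 ≤ 90
    N24: 40+45 = 85 > 70
  N27 sheds 160 L/s to N5: 160 each.
    N5: 10+160 = 170 > 80
Round 2 — N24, N5 seize.
  N24 sheds 85 L/s: no online neighbours, lost.
  N5 sheds 170 L/s to N23, N9: 85 each.
    N23: 85+85 = 170 > 90
    N9: 20+85 = 105 ≤ 110
Round 3 — N23 seizes.
  N23 sheds 170 L/s: no online neighbours, lost.
No further seizures.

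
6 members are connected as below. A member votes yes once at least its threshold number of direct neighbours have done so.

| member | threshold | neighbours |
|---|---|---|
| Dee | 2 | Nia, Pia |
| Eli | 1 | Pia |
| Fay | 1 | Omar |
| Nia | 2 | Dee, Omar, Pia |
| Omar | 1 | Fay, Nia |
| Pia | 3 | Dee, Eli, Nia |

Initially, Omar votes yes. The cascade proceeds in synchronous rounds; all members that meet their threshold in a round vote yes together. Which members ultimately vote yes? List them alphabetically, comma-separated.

Round 1 — Omar votes yes (initial).
Round 2 — checking thresholds:
  Fay: 1 of 1 neighbours ≥ 1, votes yes.
  Nia: 1 of 3 neighbours < 2, not yet.
Round 3 — no new yes votes; cascade stops.

Fay, Omar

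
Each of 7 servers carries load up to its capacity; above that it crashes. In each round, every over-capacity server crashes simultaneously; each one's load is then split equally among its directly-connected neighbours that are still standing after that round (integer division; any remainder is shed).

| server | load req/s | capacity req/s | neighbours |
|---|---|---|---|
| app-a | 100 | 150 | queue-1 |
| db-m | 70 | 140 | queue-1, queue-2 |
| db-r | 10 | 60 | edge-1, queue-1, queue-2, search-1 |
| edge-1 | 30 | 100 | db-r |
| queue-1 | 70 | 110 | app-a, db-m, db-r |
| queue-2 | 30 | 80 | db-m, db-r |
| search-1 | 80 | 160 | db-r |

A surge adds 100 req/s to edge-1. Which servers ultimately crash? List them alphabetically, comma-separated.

Round 1 — edge-1 at 130 > 100. edge-1 crashes.
  edge-1 sheds 130 req/s to db-r: 130 each.
    db-r: 10+130 = 140 > 60
Round 2 — db-r crashes.
  db-r sheds 140 req/s to queue-1, queue-2, search-1: 46 each (2 lost).
    queue-1: 70+46 = 116 > 110
    queue-2: 30+46 = 76 ≤ 80
    search-1: 80+46 = 126 ≤ 160
Round 3 — queue-1 crashes.
  queue-1 sheds 116 req/s to app-a, db-m: 58 each.
    app-a: 100+58 = 158 > 150
    db-m: 70+58 = 128 ≤ 140
Round 4 — app-a crashes.
  app-a sheds 158 req/s: no online neighbours, lost.
No further crashes.

app-a, db-r, edge-1, queue-1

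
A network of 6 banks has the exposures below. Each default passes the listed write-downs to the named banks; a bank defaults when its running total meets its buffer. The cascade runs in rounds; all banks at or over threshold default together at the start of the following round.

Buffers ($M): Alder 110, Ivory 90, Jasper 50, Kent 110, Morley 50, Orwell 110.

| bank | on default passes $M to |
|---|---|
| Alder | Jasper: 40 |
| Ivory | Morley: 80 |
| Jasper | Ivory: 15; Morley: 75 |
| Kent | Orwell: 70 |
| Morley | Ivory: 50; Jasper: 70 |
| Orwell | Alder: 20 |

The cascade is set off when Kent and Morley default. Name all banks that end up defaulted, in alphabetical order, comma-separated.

Jasper, Kent, Morley

Round 1 — Kent, Morley default (initial).
  Ivory: +50 → 50 < 90
  Jasper: +70 → 70 ≥ 50
  Orwell: +70 → 70 < 110
Round 2 — Jasper defaults.
  Ivory: +15 → 65 < 90
No further defaults.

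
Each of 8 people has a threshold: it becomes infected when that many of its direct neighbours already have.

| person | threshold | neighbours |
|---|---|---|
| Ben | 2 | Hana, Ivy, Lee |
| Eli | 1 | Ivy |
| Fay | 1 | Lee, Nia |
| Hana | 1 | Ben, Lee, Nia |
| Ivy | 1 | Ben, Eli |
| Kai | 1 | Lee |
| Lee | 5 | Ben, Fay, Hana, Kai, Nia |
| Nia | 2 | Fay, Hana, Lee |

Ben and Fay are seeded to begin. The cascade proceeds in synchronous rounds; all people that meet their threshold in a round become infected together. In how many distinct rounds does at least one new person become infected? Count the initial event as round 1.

Round 1 — Ben, Fay become infected (initial).
Round 2 — checking thresholds:
  Hana: 1 of 3 neighbours ≥ 1, becomes infected.
  Ivy: 1 of 2 neighbours ≥ 1, becomes infected.
  Lee: 2 of 5 neighbours < 5, not yet.
  Nia: 1 of 3 neighbours < 2, not yet.
Round 3 — checking thresholds:
  Eli: 1 of 1 neighbours ≥ 1, becomes infected.
  Lee: 3 of 5 neighbours < 5, not yet.
  Nia: 2 of 3 neighbours ≥ 2, becomes infected.
Round 4 — no new infections; cascade stops.

3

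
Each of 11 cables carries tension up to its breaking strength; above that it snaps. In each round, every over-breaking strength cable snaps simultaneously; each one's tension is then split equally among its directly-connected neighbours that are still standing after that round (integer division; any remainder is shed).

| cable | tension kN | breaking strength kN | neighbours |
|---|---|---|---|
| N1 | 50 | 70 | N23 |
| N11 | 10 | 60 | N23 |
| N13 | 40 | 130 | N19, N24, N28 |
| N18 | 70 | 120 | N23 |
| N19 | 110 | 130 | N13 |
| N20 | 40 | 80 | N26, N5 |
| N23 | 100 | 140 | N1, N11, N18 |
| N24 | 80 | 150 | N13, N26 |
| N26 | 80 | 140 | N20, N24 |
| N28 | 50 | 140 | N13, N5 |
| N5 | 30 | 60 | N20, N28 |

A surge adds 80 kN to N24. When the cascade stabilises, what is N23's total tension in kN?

Round 1 — N24 at 160 > 150. N24 snaps.
  N24 sheds 160 kN to N13, N26: 80 each.
    N13: 40+80 = 120 ≤ 130
    N26: 80+80 = 160 > 140
Round 2 — N26 snaps.
  N26 sheds 160 kN to N20: 160 each.
    N20: 40+160 = 200 > 80
Round 3 — N20 snaps.
  N20 sheds 200 kN to N5: 200 each.
    N5: 30+200 = 230 > 60
Round 4 — N5 snaps.
  N5 sheds 230 kN to N28: 230 each.
    N28: 50+230 = 280 > 140
Round 5 — N28 snaps.
  N28 sheds 280 kN to N13: 280 each.
    N13: 120+280 = 400 > 130
Round 6 — N13 snaps.
  N13 sheds 400 kN to N19: 400 each.
    N19: 110+400 = 510 > 130
Round 7 — N19 snaps.
  N19 sheds 510 kN: no online neighbours, lost.
No further breaks.

100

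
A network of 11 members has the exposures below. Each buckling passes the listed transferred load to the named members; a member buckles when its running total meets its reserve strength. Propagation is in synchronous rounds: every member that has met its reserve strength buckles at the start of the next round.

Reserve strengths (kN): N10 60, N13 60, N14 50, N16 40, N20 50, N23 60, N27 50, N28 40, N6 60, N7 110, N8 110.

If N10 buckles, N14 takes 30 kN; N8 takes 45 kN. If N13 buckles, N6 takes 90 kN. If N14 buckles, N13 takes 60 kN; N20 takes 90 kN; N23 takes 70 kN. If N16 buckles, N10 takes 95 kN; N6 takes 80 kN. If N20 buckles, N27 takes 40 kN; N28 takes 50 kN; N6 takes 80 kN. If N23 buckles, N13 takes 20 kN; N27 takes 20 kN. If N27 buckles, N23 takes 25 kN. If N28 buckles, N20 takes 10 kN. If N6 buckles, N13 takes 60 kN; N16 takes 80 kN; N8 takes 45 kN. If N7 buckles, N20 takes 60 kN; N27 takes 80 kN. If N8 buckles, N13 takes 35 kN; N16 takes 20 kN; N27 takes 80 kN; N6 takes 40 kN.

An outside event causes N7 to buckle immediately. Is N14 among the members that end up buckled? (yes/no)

no

Round 1 — N7 buckles (initial).
  N20: +60 → 60 ≥ 50
  N27: +80 → 80 ≥ 50
Round 2 — N20, N27 buckle.
  N23: +25 → 25 < 60
  N28: +50 → 50 ≥ 40
  N6: +80 → 80 ≥ 60
Round 3 — N28, N6 buckle.
  N13: +60 → 60 ≥ 60
  N16: +80 → 80 ≥ 40
  N8: +45 → 45 < 110
Round 4 — N13, N16 buckle.
  N10: +95 → 95 ≥ 60
Round 5 — N10 buckles.
  N14: +30 → 30 < 50
  N8: +45 → 90 < 110
No further bucklings.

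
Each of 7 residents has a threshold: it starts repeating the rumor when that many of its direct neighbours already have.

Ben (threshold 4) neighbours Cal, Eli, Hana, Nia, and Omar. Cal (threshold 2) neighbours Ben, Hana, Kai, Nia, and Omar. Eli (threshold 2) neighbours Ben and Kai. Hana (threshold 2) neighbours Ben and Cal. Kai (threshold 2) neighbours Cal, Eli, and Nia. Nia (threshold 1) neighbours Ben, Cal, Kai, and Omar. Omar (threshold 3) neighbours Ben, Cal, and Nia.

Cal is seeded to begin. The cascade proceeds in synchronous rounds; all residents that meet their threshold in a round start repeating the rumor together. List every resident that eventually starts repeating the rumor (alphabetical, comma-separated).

Round 1 — Cal starts repeating the rumor (initial).
Round 2 — checking thresholds:
  Ben: 1 of 5 neighbours < 4, below threshold.
  Hana: 1 of 2 neighbours < 2, below threshold.
  Kai: 1 of 3 neighbours < 2, below threshold.
  Nia: 1 of 4 neighbours ≥ 1, starts repeating the rumor.
  Omar: 1 of 3 neighbours < 3, below threshold.
Round 3 — checking thresholds:
  Ben: 2 of 5 neighbours < 4, below threshold.
  Hana: 1 of 2 neighbours < 2, below threshold.
  Kai: 2 of 3 neighbours ≥ 2, starts repeating the rumor.
  Omar: 2 of 3 neighbours < 3, below threshold.
Round 4 — no new spreads; cascade stops.

Cal, Kai, Nia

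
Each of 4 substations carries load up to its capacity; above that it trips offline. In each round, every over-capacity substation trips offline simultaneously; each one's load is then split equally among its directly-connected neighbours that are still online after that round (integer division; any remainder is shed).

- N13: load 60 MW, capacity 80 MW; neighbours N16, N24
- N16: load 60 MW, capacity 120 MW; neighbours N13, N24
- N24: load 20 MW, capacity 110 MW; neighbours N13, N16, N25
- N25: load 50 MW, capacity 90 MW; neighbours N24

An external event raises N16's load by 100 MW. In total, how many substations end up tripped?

4

Round 1 — N16 at 160 > 120. N16 trips offline.
  N16 sheds 160 MW to N13, N24: 80 each.
    N13: 60+80 = 140 > 80
    N24: 20+80 = 100 ≤ 110
Round 2 — N13 trips offline.
  N13 sheds 140 MW to N24: 140 each.
    N24: 100+140 = 240 > 110
Round 3 — N24 trips offline.
  N24 sheds 240 MW to N25: 240 each.
    N25: 50+240 = 290 > 90
Round 4 — N25 trips offline.
  N25 sheds 290 MW: no online neighbours, lost.
No further trips.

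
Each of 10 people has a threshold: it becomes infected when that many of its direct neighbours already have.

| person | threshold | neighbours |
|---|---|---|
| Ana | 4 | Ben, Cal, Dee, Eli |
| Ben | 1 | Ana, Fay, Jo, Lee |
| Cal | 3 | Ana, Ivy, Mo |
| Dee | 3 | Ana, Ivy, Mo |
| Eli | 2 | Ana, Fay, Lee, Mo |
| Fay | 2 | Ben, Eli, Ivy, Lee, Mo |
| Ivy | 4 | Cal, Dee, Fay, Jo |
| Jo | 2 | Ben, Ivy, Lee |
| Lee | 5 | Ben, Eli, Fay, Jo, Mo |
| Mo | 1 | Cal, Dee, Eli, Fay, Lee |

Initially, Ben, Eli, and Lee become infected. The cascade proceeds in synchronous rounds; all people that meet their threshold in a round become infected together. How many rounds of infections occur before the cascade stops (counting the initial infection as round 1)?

Round 1 — Ben, Eli, Lee become infected (initial).
Round 2 — checking thresholds:
  Ana: 2 of 4 neighbours < 4, holds.
  Fay: 3 of 5 neighbours ≥ 2, becomes infected.
  Jo: 2 of 3 neighbours ≥ 2, becomes infected.
  Mo: 2 of 5 neighbours ≥ 1, becomes infected.
Round 3 — no new infections; cascade stops.

2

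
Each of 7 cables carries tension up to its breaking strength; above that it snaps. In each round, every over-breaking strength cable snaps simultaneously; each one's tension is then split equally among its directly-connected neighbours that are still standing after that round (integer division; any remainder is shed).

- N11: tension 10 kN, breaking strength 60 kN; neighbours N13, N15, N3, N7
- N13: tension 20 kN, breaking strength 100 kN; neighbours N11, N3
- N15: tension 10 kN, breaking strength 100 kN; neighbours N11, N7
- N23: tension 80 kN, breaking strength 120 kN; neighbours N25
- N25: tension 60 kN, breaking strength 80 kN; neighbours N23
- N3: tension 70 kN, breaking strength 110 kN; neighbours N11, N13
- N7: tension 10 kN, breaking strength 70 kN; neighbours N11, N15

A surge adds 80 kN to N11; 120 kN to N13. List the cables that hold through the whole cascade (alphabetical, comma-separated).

N15, N23, N25, N7

Round 1 — N11 at 90 > 60; N13 at 140 > 100. N11, N13 snap.
  N11 sheds 90 kN to N15, N3, N7: 30 each.
    N15: 10+30 = 40 ≤ 100
    N3: 70+30 = 100 ≤ 110
    N7: 10+30 = 40 ≤ 70
  N13 sheds 140 kN to N3: 140 each.
    N3: 100+140 = 240 > 110
Round 2 — N3 snaps.
  N3 sheds 240 kN: no online neighbours, lost.
No further breaks.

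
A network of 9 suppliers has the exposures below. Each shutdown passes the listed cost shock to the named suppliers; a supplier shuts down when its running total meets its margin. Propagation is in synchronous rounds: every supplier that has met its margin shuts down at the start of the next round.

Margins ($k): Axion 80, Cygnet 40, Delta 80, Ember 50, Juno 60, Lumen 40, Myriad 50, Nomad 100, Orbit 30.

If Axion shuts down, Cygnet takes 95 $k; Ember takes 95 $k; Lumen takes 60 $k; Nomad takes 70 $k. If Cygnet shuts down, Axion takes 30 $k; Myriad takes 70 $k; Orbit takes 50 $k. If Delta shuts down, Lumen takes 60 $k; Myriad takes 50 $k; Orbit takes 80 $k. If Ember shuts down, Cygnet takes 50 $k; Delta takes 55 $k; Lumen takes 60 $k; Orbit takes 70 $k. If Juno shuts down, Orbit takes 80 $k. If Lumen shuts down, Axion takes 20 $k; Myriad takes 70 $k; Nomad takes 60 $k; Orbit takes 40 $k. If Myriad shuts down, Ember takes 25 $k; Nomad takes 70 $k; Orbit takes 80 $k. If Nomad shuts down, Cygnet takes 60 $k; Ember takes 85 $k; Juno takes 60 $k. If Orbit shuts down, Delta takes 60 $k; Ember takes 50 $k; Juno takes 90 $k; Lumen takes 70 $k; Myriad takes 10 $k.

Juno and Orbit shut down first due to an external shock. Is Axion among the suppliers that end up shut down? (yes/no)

no

Round 1 — Juno, Orbit shut down (initial).
  Delta: +60 → 60 < 80
  Ember: +50 → 50 ≥ 50
  Lumen: +70 → 70 ≥ 40
  Myriad: +10 → 10 < 50
Round 2 — Ember, Lumen shut down.
  Axion: +20 → 20 < 80
  Cygnet: +50 → 50 ≥ 40
  Delta: +55 → 115 ≥ 80
  Myriad: +70 → 80 ≥ 50
  Nomad: +60 → 60 < 100
Round 3 — Cygnet, Delta, Myriad shut down.
  Axion: +30 → 50 < 80
  Nomad: +70 → 130 ≥ 100
Round 4 — Nomad shuts down.
No further shutdowns.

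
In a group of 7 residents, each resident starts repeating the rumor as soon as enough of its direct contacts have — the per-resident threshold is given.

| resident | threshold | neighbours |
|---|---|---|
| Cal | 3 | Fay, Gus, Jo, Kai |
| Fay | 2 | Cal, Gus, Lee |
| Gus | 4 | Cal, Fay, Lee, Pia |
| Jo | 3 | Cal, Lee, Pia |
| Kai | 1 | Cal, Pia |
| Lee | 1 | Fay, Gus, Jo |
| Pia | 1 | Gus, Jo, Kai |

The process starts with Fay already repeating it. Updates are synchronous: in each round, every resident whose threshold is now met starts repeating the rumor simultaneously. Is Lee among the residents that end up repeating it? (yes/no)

yes

Round 1 — Fay starts repeating the rumor (initial).
Round 2 — checking thresholds:
  Cal: 1 of 4 neighbours < 3, holds.
  Gus: 1 of 4 neighbours < 4, holds.
  Lee: 1 of 3 neighbours ≥ 1, starts repeating the rumor.
Round 3 — no new spreads; cascade stops.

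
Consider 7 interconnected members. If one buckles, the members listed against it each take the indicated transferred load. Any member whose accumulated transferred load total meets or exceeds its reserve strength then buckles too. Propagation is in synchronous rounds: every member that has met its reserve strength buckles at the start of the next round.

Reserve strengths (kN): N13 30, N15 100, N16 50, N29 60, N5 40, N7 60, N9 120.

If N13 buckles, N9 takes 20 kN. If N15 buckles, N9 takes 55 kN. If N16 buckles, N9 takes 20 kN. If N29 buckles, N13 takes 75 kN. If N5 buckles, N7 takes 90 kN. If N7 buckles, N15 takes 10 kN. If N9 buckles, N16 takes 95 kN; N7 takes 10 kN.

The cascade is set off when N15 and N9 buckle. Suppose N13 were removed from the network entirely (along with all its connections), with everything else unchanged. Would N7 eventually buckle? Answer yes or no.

no

With N13 removed:
Round 1 — N15, N9 buckle (initial).
  N16: +95 → 95 ≥ 50
  N7: +10 → 10 < 60
Round 2 — N16 buckles.
No further bucklings.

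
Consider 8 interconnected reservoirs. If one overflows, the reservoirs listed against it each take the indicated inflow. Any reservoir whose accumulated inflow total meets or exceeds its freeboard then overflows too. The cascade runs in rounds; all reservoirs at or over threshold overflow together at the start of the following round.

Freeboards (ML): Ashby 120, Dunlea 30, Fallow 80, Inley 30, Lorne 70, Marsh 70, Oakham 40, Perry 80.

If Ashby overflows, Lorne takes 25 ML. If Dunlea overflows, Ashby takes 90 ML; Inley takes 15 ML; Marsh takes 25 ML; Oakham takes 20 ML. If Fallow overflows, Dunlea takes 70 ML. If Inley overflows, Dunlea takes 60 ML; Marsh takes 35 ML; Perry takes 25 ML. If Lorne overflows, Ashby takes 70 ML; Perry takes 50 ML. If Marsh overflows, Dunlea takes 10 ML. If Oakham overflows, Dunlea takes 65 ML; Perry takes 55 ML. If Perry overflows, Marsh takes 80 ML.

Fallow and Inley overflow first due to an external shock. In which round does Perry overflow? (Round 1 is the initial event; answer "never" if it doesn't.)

never

Round 1 — Fallow, Inley overflow (initial).
  Dunlea: +70+60 → 130 ≥ 30
  Marsh: +35 → 35 < 70
  Perry: +25 → 25 < 80
Round 2 — Dunlea overflows.
  Ashby: +90 → 90 < 120
  Marsh: +25 → 60 < 70
  Oakham: +20 → 20 < 40
No further overflows.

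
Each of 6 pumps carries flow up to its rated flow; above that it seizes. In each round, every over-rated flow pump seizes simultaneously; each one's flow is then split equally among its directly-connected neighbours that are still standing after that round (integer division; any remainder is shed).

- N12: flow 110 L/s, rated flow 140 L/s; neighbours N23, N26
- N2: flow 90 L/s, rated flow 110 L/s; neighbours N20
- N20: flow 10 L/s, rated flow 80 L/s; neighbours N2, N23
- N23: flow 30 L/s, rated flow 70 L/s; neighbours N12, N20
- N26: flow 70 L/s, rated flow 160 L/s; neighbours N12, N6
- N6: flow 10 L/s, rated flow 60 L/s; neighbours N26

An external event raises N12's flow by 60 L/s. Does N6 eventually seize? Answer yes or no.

Round 1 — N12 at 170 > 140. N12 seizes.
  N12 sheds 170 L/s to N23, N26: 85 each.
    N23: 30+85 = 115 > 70
    N26: 70+85 = 155 ≤ 160
Round 2 — N23 seizes.
  N23 sheds 115 L/s to N20: 115 each.
    N20: 10+115 = 125 > 80
Round 3 — N20 seizes.
  N20 sheds 125 L/s to N2: 125 each.
    N2: 90+125 = 215 > 110
Round 4 — N2 seizes.
  N2 sheds 215 L/s: no online neighbours, lost.
No further seizures.

no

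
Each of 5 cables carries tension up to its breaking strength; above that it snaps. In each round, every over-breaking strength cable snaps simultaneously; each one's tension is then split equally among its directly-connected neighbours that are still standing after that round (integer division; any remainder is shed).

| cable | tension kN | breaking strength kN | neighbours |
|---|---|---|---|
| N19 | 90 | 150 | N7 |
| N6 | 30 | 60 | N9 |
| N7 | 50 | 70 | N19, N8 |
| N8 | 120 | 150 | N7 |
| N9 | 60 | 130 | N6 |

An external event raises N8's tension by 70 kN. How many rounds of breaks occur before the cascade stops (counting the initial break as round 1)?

3

Round 1 — N8 at 190 > 150. N8 snaps.
  N8 sheds 190 kN to N7: 190 each.
    N7: 50+190 = 240 > 70
Round 2 — N7 snaps.
  N7 sheds 240 kN to N19: 240 each.
    N19: 90+240 = 330 > 150
Round 3 — N19 snaps.
  N19 sheds 330 kN: no online neighbours, lost.
No further breaks.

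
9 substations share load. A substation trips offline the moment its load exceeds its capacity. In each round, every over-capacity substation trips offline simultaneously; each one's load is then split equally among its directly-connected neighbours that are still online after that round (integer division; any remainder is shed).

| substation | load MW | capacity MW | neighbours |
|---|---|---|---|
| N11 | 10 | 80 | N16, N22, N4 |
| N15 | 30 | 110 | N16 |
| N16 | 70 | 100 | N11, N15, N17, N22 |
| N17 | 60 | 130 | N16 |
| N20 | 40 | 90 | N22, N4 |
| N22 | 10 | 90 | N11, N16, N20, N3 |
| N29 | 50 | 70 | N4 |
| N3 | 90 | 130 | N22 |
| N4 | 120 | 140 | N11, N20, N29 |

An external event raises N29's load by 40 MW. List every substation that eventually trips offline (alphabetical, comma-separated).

Round 1 — N29 at 90 > 70. N29 trips offline.
  N29 sheds 90 MW to N4: 90 each.
    N4: 120+90 = 210 > 140
Round 2 — N4 trips offline.
  N4 sheds 210 MW to N11, N20: 105 each.
    N11: 10+105 = 115 > 80
    N20: 40+105 = 145 > 90
Round 3 — N11, N20 trip offline.
  N11 sheds 115 MW to N16, N22: 57 each (1 lost).
    N16: 70+57 = 127 > 100
    N22: 10+57 = 67 ≤ 90
  N20 sheds 145 MW to N22: 145 each.
    N22: 67+145 = 212 > 90
Round 4 — N16, N22 trip offline.
  N16 sheds 127 MW to N15, N17: 63 each (1 lost).
    N15: 30+63 = 93 ≤ 110
    N17: 60+63 = 123 ≤ 130
  N22 sheds 212 MW to N3: 212 each.
    N3: 90+212 = 302 > 130
Round 5 — N3 trips offline.
  N3 sheds 302 MW: no online neighbours, lost.
No further trips.

N11, N16, N20, N22, N29, N3, N4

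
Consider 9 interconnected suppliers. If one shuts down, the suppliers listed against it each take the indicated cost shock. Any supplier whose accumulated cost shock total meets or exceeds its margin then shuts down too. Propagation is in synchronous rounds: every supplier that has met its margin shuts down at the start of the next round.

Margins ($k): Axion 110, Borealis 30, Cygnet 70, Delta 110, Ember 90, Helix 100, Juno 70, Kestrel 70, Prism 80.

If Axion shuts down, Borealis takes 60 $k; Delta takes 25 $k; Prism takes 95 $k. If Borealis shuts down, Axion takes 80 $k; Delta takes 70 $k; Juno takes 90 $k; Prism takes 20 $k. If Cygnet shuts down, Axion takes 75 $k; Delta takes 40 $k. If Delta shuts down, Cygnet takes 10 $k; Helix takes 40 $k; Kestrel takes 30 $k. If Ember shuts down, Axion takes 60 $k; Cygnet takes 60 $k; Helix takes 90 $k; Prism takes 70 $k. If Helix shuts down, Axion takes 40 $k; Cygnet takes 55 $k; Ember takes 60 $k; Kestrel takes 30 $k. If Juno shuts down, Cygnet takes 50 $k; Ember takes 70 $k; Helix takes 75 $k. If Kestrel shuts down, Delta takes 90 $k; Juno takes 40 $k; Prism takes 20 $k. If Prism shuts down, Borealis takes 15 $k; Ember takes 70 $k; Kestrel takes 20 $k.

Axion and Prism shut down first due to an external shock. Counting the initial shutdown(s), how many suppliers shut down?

9

Round 1 — Axion, Prism shut down (initial).
  Borealis: +60+15 → 75 ≥ 30
  Delta: +25 → 25 < 110
  Ember: +70 → 70 < 90
  Kestrel: +20 → 20 < 70
Round 2 — Borealis shuts down.
  Delta: +70 → 95 < 110
  Juno: +90 → 90 ≥ 70
Round 3 — Juno shuts down.
  Cygnet: +50 → 50 < 70
  Ember: +70 → 140 ≥ 90
  Helix: +75 → 75 < 100
Round 4 — Ember shuts down.
  Cygnet: +60 → 110 ≥ 70
  Helix: +90 → 165 ≥ 100
Round 5 — Cygnet, Helix shut down.
  Delta: +40 → 135 ≥ 110
  Kestrel: +30 → 50 < 70
Round 6 — Delta shuts down.
  Kestrel: +30 → 80 ≥ 70
Round 7 — Kestrel shuts down.
No further shutdowns.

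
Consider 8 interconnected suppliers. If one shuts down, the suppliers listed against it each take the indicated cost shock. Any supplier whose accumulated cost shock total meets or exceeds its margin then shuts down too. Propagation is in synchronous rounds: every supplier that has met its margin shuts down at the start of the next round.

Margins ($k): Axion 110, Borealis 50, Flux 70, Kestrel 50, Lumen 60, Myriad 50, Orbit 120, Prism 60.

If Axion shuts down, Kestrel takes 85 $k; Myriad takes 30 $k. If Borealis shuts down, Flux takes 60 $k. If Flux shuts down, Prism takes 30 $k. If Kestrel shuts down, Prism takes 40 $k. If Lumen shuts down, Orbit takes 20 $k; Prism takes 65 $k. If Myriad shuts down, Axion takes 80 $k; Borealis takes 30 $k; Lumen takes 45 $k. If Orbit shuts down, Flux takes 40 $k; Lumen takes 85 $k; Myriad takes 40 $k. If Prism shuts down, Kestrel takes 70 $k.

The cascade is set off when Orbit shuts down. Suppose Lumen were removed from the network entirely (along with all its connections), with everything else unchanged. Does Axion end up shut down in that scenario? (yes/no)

no

With Lumen removed:
Round 1 — Orbit shuts down (initial).
  Flux: +40 → 40 < 70
  Myriad: +40 → 40 < 50
No further shutdowns.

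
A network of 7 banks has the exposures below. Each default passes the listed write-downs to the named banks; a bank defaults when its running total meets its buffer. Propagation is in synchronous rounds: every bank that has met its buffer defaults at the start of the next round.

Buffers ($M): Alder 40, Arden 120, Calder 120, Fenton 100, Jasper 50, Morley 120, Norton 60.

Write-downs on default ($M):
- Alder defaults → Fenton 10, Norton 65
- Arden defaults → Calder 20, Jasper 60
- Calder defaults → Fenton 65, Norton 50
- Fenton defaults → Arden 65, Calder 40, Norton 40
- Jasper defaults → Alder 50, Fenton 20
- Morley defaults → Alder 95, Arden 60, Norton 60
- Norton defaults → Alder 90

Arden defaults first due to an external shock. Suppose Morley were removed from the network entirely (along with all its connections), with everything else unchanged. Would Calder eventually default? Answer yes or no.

no

With Morley removed:
Round 1 — Arden defaults (initial).
  Calder: +20 → 20 < 120
  Jasper: +60 → 60 ≥ 50
Round 2 — Jasper defaults.
  Alder: +50 → 50 ≥ 40
  Fenton: +20 → 20 < 100
Round 3 — Alder defaults.
  Fenton: +10 → 30 < 100
  Norton: +65 → 65 ≥ 60
Round 4 — Norton defaults.
No further defaults.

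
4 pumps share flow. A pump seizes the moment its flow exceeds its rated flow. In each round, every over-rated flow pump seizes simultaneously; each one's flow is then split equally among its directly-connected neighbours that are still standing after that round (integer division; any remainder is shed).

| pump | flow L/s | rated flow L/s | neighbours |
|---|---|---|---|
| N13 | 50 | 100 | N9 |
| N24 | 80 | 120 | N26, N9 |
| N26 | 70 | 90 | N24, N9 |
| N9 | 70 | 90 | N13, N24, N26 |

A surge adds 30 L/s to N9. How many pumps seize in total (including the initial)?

3

Round 1 — N9 at 100 > 90. N9 seizes.
  N9 sheds 100 L/s to N13, N24, N26: 33 each (1 lost).
    N13: 50+33 = 83 ≤ 100
    N24: 80+33 = 113 ≤ 120
    N26: 70+33 = 103 > 90
Round 2 — N26 seizes.
  N26 sheds 103 L/s to N24: 103 each.
    N24: 113+103 = 216 > 120
Round 3 — N24 seizes.
  N24 sheds 216 L/s: no online neighbours, lost.
No further seizures.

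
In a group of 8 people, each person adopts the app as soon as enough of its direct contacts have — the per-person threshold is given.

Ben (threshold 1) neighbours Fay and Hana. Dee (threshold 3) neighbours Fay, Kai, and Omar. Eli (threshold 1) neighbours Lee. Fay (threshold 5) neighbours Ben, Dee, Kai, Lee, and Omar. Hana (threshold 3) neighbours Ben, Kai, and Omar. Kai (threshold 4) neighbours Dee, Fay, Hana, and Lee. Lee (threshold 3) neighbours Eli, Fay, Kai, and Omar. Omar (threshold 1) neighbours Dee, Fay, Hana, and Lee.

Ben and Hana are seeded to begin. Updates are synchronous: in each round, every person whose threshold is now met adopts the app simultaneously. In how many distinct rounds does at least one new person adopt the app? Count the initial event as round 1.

Round 1 — Ben, Hana adopt the app (initial).
Round 2 — checking thresholds:
  Fay: 1 of 5 neighbours < 5, below threshold.
  Kai: 1 of 4 neighbours < 4, below threshold.
  Omar: 1 of 4 neighbours ≥ 1, adopts the app.
Round 3 — no new adoptions; cascade stops.

2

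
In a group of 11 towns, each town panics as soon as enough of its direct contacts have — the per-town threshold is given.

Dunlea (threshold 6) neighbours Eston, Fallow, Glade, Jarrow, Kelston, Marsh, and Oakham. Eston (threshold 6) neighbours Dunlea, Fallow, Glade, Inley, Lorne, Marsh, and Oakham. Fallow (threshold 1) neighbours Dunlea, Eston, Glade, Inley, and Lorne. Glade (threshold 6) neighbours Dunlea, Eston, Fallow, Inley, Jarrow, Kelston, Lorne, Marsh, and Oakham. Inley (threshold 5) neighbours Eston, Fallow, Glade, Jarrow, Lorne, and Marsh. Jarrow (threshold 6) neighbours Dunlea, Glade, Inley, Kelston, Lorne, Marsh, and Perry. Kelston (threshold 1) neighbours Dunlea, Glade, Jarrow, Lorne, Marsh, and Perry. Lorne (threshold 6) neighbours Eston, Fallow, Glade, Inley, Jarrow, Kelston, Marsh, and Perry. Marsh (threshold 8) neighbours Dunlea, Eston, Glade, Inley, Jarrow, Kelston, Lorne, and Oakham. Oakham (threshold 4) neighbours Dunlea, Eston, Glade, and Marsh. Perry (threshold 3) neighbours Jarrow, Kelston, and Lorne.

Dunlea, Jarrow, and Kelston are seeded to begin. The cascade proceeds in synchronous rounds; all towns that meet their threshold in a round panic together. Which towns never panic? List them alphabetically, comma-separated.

Round 1 — Dunlea, Jarrow, Kelston panic (initial).
Round 2 — checking thresholds:
  Eston: 1 of 7 neighbours < 6, not yet.
  Fallow: 1 of 5 neighbours ≥ 1, panics.
  Glade: 3 of 9 neighbours < 6, not yet.
  Inley: 1 of 6 neighbours < 5, not yet.
  Lorne: 2 of 8 neighbours < 6, not yet.
  Marsh: 3 of 8 neighbours < 8, not yet.
  Oakham: 1 of 4 neighbours < 4, not yet.
  Perry: 2 of 3 neighbours < 3, not yet.
Round 3 — no new panics; cascade stops.

Eston, Glade, Inley, Lorne, Marsh, Oakham, Perry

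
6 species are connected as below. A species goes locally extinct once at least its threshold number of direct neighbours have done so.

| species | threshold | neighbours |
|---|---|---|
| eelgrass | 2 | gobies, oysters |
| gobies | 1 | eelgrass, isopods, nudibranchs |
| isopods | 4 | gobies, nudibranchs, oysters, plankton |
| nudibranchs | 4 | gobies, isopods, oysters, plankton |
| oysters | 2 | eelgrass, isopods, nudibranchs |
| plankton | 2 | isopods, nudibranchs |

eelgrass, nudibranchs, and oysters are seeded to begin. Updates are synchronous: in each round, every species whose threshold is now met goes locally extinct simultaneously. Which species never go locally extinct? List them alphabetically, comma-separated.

Round 1 — eelgrass, nudibranchs, oysters go locally extinct (initial).
Round 2 — checking thresholds:
  gobies: 2 of 3 neighbours ≥ 1, goes locally extinct.
  isopods: 2 of 4 neighbours < 4, below threshold.
  plankton: 1 of 2 neighbours < 2, below threshold.
Round 3 — no new extinctions; cascade stops.

isopods, plankton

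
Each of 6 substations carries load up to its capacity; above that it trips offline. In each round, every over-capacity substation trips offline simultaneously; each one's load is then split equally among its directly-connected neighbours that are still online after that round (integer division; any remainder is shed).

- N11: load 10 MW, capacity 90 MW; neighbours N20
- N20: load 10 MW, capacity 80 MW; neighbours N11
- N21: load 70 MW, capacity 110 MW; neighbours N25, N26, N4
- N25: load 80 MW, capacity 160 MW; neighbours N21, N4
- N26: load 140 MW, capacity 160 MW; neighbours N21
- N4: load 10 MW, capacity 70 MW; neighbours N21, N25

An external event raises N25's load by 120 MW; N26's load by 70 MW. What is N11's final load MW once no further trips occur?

Round 1 — N25 at 200 > 160; N26 at 210 > 160. N25, N26 trip offline.
  N25 sheds 200 MW to N21, N4: 100 each.
    N21: 70+100 = 170 > 110
    N4: 10+100 = 110 > 70
  N26 sheds 210 MW to N21: 210 each.
    N21: 170+210 = 380 > 110
Round 2 — N21, N4 trip offline.
  N21 sheds 380 MW: no online neighbours, lost.
  N4 sheds 110 MW: no online neighbours, lost.
No further trips.

10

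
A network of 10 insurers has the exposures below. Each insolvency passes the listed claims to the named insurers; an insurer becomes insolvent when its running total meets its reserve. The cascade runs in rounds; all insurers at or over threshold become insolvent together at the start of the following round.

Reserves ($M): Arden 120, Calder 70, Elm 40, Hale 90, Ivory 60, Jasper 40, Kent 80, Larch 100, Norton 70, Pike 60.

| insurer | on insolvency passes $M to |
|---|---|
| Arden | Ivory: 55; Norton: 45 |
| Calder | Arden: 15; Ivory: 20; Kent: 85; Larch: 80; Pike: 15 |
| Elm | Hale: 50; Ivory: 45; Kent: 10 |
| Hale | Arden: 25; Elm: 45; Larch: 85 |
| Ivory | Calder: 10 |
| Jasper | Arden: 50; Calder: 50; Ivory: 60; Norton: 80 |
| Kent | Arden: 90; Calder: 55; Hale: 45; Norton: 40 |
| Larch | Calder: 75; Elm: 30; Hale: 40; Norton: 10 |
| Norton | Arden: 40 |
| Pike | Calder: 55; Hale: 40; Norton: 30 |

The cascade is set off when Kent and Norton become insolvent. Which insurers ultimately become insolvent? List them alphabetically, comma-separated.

Round 1 — Kent, Norton become insolvent (initial).
  Arden: +90+40 → 130 ≥ 120
  Calder: +55 → 55 < 70
  Hale: +45 → 45 < 90
Round 2 — Arden becomes insolvent.
  Ivory: +55 → 55 < 60
No further insolvencies.

Arden, Kent, Norton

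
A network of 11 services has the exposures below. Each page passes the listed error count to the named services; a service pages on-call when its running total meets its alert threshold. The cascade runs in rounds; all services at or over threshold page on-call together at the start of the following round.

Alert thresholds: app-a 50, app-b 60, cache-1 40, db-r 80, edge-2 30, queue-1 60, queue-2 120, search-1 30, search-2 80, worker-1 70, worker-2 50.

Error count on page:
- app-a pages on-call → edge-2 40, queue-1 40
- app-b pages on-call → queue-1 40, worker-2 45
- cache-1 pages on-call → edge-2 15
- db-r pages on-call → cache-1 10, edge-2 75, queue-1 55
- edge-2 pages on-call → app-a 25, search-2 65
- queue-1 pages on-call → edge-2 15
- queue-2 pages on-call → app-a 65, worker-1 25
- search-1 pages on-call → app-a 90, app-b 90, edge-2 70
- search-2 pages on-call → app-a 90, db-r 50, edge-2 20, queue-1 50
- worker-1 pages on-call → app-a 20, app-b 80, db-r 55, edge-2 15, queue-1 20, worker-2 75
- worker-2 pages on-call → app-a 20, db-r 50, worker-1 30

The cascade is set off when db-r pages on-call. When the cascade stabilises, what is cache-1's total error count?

10

Round 1 — db-r pages on-call (initial).
  cache-1: +10 → 10 < 40
  edge-2: +75 → 75 ≥ 30
  queue-1: +55 → 55 < 60
Round 2 — edge-2 pages on-call.
  app-a: +25 → 25 < 50
  search-2: +65 → 65 < 80
No further pages.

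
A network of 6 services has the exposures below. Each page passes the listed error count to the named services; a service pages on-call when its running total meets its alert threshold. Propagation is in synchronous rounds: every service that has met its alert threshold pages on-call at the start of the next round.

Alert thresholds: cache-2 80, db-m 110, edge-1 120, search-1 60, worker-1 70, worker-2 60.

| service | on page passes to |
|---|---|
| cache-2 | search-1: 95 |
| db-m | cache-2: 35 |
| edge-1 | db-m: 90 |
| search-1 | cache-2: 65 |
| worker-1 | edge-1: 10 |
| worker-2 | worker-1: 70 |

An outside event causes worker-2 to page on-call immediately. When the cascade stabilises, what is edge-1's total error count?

10

Round 1 — worker-2 pages on-call (initial).
  worker-1: +70 → 70 ≥ 70
Round 2 — worker-1 pages on-call.
  edge-1: +10 → 10 < 120
No further pages.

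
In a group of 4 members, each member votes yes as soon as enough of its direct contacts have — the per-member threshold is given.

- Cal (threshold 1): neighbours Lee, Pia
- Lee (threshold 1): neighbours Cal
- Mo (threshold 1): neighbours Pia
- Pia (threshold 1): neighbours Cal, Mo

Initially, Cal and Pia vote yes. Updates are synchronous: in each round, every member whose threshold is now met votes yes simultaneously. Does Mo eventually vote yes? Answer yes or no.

Round 1 — Cal, Pia vote yes (initial).
Round 2 — checking thresholds:
  Lee: 1 of 1 neighbours ≥ 1, votes yes.
  Mo: 1 of 1 neighbours ≥ 1, votes yes.
Round 3 — no new yes votes; cascade stops.

yes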